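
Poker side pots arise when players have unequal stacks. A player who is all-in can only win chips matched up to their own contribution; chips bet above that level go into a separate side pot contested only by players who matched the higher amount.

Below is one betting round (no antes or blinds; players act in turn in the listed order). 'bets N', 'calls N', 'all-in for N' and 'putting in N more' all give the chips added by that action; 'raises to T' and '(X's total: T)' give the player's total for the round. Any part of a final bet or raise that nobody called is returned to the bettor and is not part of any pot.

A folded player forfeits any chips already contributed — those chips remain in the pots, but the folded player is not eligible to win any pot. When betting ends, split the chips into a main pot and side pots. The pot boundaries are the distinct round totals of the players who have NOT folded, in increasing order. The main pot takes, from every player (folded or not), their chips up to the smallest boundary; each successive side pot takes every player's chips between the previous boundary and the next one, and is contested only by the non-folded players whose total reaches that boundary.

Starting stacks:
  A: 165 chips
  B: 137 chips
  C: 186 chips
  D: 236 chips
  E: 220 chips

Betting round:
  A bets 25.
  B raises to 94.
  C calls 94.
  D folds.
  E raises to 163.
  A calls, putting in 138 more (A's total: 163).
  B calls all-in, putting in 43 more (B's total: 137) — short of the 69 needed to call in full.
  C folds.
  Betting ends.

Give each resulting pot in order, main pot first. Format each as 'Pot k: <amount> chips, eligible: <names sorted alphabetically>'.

Pot 1: 505 chips, eligible: A, B, E
Pot 2: 52 chips, eligible: A, E

Derivation:
Contributions: A=163, B=137, C=94, E=163
Folded: C, D
Pot levels (distinct totals of non-folded players): 137, 163
Layer 1-137: A 137 + B 137 + C 94 + E 137 = 505 chips; eligible A, B, E
Layer 138-163: 26 each from A, E = 26*2 = 52 chips; eligible A, E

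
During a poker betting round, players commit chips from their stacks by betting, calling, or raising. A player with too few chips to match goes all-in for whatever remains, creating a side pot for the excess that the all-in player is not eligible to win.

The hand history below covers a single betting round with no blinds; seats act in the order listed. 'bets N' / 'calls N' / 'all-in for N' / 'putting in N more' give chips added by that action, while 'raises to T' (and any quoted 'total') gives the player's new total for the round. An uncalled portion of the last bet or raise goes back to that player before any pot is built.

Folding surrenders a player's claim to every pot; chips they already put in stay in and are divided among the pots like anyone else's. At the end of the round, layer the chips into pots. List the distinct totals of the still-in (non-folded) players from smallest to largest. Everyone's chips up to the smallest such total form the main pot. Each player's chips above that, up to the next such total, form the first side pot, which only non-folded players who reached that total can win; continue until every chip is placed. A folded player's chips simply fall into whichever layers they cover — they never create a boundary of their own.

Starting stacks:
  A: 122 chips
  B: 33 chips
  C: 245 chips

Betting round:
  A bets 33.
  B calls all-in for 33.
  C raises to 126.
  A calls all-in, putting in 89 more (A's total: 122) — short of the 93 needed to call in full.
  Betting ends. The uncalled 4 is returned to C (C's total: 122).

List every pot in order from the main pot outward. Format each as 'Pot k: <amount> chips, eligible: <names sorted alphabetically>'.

Contributions (after 4 returned to C): A=122, B=33, C=122
Pot levels (distinct totals of non-folded players): 33, 122
Layer 1-33: 33 each from A, B, C = 33*3 = 99 chips; eligible A, B, C
Layer 34-122: 89 each from A, C = 89*2 = 178 chips; eligible A, C

Pot 1: 99 chips, eligible: A, B, C
Pot 2: 178 chips, eligible: A, C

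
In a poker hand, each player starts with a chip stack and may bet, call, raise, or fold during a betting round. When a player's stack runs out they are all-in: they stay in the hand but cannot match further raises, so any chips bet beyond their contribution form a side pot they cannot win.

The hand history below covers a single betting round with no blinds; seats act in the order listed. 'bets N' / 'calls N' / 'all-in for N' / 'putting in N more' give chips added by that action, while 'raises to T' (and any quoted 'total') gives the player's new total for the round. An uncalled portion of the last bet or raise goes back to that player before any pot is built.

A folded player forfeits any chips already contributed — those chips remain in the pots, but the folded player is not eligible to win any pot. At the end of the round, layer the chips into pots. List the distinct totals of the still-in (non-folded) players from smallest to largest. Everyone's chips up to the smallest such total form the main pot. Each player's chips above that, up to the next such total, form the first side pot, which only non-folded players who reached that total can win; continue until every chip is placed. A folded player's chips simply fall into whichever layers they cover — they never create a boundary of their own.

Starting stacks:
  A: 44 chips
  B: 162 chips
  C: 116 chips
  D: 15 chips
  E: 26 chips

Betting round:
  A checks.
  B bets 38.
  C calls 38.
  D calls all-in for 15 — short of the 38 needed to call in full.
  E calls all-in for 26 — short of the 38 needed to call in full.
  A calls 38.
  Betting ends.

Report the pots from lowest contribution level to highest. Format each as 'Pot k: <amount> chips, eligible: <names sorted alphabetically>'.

Contributions: A=38, B=38, C=38, D=15, E=26
Pot levels (distinct totals of non-folded players): 15, 26, 38
Layer 1-15: 15 each from A, B, C, D, E = 15*5 = 75 chips; eligible A, B, C, D, E
Layer 16-26: 11 each from A, B, C, E = 11*4 = 44 chips; eligible A, B, C, E
Layer 27-38: 12 each from A, B, C = 12*3 = 36 chips; eligible A, B, C

Pot 1: 75 chips, eligible: A, B, C, D, E
Pot 2: 44 chips, eligible: A, B, C, E
Pot 3: 36 chips, eligible: A, B, C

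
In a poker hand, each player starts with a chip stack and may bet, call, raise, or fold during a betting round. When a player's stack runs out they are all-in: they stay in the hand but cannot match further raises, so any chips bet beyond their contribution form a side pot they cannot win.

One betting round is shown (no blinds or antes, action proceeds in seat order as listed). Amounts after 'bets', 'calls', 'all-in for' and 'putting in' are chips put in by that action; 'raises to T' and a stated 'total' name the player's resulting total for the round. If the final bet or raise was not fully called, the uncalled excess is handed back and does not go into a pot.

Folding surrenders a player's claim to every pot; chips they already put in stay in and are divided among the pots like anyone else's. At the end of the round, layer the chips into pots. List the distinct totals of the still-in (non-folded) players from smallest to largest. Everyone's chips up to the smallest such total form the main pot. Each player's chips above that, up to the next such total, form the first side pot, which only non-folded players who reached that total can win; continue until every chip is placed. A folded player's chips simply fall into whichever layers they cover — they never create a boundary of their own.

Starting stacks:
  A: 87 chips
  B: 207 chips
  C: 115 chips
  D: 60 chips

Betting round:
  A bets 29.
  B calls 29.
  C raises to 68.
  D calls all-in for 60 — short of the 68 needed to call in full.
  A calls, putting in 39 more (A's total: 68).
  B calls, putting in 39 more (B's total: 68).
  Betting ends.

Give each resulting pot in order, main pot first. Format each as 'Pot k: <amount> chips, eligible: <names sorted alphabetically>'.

Contributions: A=68, B=68, C=68, D=60
Pot levels (distinct totals of non-folded players): 60, 68
Layer 1-60: 60 each from A, B, C, D = 60*4 = 240 chips; eligible A, B, C, D
Layer 61-68: 8 each from A, B, C = 8*3 = 24 chips; eligible A, B, C

Pot 1: 240 chips, eligible: A, B, C, D
Pot 2: 24 chips, eligible: A, B, C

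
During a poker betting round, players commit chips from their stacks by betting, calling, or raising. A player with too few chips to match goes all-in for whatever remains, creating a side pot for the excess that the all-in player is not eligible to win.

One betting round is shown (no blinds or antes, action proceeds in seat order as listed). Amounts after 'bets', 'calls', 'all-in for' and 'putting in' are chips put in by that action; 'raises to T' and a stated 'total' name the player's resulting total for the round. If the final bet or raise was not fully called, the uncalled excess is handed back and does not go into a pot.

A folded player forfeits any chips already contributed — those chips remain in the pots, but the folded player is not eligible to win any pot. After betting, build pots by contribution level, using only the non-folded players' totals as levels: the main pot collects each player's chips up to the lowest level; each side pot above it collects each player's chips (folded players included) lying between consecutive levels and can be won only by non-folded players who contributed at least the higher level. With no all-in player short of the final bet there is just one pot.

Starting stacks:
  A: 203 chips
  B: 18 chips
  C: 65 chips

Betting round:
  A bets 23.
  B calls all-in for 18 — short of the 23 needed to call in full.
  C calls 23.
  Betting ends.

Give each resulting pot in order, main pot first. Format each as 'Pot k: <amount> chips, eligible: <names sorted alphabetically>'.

Pot 1: 54 chips, eligible: A, B, C
Pot 2: 10 chips, eligible: A, C

Derivation:
Contributions: A=23, B=18, C=23
Pot levels (distinct totals of non-folded players): 18, 23
Layer 1-18: 18 each from A, B, C = 18*3 = 54 chips; eligible A, B, C
Layer 19-23: 5 each from A, C = 5*2 = 10 chips; eligible A, C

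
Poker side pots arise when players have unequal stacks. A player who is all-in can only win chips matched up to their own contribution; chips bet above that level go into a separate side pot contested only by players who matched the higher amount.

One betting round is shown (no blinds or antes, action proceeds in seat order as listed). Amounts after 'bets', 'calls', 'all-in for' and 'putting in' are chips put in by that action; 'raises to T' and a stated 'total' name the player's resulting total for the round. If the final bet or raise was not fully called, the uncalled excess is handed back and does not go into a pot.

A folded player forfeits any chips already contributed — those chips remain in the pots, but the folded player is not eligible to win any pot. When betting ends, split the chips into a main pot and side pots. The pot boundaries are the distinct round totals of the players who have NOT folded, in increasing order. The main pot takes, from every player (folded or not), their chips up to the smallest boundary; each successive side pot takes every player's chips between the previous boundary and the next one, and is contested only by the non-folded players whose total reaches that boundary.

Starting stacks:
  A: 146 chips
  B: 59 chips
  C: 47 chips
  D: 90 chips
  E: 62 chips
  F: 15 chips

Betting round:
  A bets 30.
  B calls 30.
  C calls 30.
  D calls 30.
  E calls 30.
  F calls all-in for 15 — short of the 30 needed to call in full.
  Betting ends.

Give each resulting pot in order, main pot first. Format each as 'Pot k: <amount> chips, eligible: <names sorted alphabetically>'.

Pot 1: 90 chips, eligible: A, B, C, D, E, F
Pot 2: 75 chips, eligible: A, B, C, D, E

Derivation:
Contributions: A=30, B=30, C=30, D=30, E=30, F=15
Pot levels (distinct totals of non-folded players): 15, 30
Layer 1-15: 15 each from A, B, C, D, E, F = 15*6 = 90 chips; eligible A, B, C, D, E, F
Layer 16-30: 15 each from A, B, C, D, E = 15*5 = 75 chips; eligible A, B, C, D, E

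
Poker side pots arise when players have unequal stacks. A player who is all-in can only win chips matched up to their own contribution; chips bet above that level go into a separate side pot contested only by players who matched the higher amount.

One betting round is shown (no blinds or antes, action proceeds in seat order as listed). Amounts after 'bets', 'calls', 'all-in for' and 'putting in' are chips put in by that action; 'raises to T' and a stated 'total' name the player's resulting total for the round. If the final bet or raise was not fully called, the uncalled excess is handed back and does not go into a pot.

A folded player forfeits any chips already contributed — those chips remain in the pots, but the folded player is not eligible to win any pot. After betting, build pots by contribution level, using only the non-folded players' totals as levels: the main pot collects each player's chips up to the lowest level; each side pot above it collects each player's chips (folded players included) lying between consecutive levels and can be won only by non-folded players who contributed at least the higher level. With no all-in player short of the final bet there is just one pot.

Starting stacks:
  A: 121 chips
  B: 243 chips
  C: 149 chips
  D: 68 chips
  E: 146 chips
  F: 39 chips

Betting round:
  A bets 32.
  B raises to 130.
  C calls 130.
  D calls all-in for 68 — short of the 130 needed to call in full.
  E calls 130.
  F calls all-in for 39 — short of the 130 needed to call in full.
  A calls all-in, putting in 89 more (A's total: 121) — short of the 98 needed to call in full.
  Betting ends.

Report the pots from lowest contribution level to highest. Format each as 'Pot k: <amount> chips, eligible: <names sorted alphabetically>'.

Contributions: A=121, B=130, C=130, D=68, E=130, F=39
Pot levels (distinct totals of non-folded players): 39, 68, 121, 130
Layer 1-39: 39 each from A, B, C, D, E, F = 39*6 = 234 chips; eligible A, B, C, D, E, F
Layer 40-68: 29 each from A, B, C, D, E = 29*5 = 145 chips; eligible A, B, C, D, E
Layer 69-121: 53 each from A, B, C, E = 53*4 = 212 chips; eligible A, B, C, E
Layer 122-130: 9 each from B, C, E = 9*3 = 27 chips; eligible B, C, E

Pot 1: 234 chips, eligible: A, B, C, D, E, F
Pot 2: 145 chips, eligible: A, B, C, D, E
Pot 3: 212 chips, eligible: A, B, C, E
Pot 4: 27 chips, eligible: B, C, E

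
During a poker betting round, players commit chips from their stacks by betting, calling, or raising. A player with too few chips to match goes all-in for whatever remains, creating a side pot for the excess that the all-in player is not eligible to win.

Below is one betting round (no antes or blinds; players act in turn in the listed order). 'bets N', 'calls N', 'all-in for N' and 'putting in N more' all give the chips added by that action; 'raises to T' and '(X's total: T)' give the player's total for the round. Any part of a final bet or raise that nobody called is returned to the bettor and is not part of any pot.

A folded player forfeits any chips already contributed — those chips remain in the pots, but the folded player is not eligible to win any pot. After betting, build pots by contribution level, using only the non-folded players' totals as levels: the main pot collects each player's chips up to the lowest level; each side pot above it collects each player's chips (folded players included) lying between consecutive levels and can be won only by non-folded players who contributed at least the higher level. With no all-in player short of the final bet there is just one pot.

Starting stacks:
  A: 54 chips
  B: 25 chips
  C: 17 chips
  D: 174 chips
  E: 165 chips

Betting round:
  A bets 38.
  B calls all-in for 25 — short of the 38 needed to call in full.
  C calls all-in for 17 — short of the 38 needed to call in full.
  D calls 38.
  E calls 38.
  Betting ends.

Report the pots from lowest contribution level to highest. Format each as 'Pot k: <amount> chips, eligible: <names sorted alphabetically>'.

Contributions: A=38, B=25, C=17, D=38, E=38
Pot levels (distinct totals of non-folded players): 17, 25, 38
Layer 1-17: 17 each from A, B, C, D, E = 17*5 = 85 chips; eligible A, B, C, D, E
Layer 18-25: 8 each from A, B, D, E = 8*4 = 32 chips; eligible A, B, D, E
Layer 26-38: 13 each from A, D, E = 13*3 = 39 chips; eligible A, D, E

Pot 1: 85 chips, eligible: A, B, C, D, E
Pot 2: 32 chips, eligible: A, B, D, E
Pot 3: 39 chips, eligible: A, D, E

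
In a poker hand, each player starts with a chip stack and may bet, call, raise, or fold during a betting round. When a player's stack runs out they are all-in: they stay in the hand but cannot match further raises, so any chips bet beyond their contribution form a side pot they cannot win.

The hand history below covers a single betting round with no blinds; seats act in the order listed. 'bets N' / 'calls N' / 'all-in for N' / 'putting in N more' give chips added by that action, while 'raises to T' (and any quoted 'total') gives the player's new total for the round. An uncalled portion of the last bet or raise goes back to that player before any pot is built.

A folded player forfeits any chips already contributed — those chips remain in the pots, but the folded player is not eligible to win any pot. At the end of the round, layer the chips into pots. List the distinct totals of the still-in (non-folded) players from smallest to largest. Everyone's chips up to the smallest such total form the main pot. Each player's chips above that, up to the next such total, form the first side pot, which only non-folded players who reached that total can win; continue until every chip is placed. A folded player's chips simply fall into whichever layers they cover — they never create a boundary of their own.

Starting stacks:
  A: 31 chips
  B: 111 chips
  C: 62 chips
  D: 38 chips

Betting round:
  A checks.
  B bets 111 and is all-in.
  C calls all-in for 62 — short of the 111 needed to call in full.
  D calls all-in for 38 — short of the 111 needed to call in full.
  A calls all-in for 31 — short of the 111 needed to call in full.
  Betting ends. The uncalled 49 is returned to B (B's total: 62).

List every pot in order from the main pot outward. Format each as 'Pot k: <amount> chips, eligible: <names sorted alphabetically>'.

Pot 1: 124 chips, eligible: A, B, C, D
Pot 2: 21 chips, eligible: B, C, D
Pot 3: 48 chips, eligible: B, C

Derivation:
Contributions (after 49 returned to B): A=31, B=62, C=62, D=38
Pot levels (distinct totals of non-folded players): 31, 38, 62
Layer 1-31: 31 each from A, B, C, D = 31*4 = 124 chips; eligible A, B, C, D
Layer 32-38: 7 each from B, C, D = 7*3 = 21 chips; eligible B, C, D
Layer 39-62: 24 each from B, C = 24*2 = 48 chips; eligible B, C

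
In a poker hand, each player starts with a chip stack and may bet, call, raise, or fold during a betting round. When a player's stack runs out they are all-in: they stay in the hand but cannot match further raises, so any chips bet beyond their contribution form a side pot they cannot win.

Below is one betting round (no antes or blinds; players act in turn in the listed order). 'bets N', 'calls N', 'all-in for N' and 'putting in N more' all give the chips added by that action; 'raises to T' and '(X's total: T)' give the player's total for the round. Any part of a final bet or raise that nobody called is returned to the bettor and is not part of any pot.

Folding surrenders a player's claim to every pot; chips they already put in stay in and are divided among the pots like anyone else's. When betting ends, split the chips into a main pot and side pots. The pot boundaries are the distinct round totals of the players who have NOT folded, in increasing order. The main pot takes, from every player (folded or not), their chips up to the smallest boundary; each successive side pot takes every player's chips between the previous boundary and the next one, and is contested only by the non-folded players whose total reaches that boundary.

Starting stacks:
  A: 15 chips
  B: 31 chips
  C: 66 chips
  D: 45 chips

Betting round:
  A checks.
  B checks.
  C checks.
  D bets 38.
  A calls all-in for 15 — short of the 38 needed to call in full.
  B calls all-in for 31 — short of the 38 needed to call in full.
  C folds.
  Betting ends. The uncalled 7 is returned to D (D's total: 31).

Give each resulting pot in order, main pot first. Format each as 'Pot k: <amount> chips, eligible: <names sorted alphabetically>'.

Contributions (after 7 returned to D): A=15, B=31, D=31
Folded: C
Pot levels (distinct totals of non-folded players): 15, 31
Layer 1-15: 15 each from A, B, D = 15*3 = 45 chips; eligible A, B, D
Layer 16-31: 16 each from B, D = 16*2 = 32 chips; eligible B, D

Pot 1: 45 chips, eligible: A, B, D
Pot 2: 32 chips, eligible: B, D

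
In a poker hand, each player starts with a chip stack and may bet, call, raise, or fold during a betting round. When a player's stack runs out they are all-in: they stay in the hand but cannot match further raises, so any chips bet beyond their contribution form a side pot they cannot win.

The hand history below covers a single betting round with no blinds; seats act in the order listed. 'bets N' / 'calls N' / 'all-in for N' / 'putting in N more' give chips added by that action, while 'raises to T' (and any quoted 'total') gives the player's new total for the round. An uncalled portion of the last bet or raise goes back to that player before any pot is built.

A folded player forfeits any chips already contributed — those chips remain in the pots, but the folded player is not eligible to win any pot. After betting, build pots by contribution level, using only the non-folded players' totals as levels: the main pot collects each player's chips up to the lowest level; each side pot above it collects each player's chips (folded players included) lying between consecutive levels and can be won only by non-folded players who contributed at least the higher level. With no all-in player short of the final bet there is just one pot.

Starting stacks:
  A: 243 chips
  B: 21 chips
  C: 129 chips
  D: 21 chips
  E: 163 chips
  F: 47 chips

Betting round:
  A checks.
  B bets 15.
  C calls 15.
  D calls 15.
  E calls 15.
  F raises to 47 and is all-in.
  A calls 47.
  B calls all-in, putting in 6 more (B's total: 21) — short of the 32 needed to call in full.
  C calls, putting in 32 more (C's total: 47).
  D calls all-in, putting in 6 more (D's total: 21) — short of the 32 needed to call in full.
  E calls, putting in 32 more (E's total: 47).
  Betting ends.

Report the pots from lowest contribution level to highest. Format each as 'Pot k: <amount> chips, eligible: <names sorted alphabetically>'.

Contributions: A=47, B=21, C=47, D=21, E=47, F=47
Pot levels (distinct totals of non-folded players): 21, 47
Layer 1-21: 21 each from A, B, C, D, E, F = 21*6 = 126 chips; eligible A, B, C, D, E, F
Layer 22-47: 26 each from A, C, E, F = 26*4 = 104 chips; eligible A, C, E, F

Pot 1: 126 chips, eligible: A, B, C, D, E, F
Pot 2: 104 chips, eligible: A, C, E, F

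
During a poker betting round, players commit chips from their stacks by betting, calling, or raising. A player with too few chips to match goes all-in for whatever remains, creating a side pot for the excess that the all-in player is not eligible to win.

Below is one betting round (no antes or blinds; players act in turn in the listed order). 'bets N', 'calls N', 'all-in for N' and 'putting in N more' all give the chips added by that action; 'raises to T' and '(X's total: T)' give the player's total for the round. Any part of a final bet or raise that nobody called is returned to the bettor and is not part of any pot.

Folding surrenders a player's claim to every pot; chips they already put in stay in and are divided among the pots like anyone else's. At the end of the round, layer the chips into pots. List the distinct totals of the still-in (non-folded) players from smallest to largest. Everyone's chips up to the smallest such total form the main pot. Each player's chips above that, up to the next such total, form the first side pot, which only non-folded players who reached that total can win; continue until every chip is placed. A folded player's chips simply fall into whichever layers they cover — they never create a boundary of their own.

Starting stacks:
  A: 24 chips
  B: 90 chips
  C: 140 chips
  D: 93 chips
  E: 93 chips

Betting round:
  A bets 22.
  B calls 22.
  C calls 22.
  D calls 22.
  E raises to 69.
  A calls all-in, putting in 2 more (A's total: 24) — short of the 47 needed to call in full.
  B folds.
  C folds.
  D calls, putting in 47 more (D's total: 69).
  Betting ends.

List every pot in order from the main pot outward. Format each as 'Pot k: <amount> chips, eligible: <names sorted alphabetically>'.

Contributions: A=24, B=22, C=22, D=69, E=69
Folded: B, C
Pot levels (distinct totals of non-folded players): 24, 69
Layer 1-24: A 24 + B 22 + C 22 + D 24 + E 24 = 116 chips; eligible A, D, E
Layer 25-69: 45 each from D, E = 45*2 = 90 chips; eligible D, E

Pot 1: 116 chips, eligible: A, D, E
Pot 2: 90 chips, eligible: D, E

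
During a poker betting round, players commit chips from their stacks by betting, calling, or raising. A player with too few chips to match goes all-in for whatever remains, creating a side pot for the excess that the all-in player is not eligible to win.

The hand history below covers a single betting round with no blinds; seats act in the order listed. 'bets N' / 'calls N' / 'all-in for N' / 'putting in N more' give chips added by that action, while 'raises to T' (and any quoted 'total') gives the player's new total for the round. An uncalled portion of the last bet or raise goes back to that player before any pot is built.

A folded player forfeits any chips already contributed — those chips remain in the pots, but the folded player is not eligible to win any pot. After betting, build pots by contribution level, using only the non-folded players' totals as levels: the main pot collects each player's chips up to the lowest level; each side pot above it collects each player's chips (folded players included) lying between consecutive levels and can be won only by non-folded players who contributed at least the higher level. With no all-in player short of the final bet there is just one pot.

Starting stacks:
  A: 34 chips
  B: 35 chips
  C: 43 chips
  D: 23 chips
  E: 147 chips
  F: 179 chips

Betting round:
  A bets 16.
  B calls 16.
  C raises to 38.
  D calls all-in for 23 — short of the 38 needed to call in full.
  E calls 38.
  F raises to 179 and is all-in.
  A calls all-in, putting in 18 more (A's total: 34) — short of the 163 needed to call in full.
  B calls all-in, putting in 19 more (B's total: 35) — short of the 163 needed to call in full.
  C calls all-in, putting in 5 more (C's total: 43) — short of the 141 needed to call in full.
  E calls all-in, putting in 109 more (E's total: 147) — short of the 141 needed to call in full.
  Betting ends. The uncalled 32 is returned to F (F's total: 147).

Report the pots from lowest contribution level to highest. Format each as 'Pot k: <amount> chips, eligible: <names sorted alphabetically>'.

Contributions (after 32 returned to F): A=34, B=35, C=43, D=23, E=147, F=147
Pot levels (distinct totals of non-folded players): 23, 34, 35, 43, 147
Layer 1-23: 23 each from A, B, C, D, E, F = 23*6 = 138 chips; eligible A, B, C, D, E, F
Layer 24-34: 11 each from A, B, C, E, F = 11*5 = 55 chips; eligible A, B, C, E, F
Layer 35-35: 1 each from B, C, E, F = 1*4 = 4 chips; eligible B, C, E, F
Layer 36-43: 8 each from C, E, F = 8*3 = 24 chips; eligible C, E, F
Layer 44-147: 104 each from E, F = 104*2 = 208 chips; eligible E, F

Pot 1: 138 chips, eligible: A, B, C, D, E, F
Pot 2: 55 chips, eligible: A, B, C, E, F
Pot 3: 4 chips, eligible: B, C, E, F
Pot 4: 24 chips, eligible: C, E, F
Pot 5: 208 chips, eligible: E, F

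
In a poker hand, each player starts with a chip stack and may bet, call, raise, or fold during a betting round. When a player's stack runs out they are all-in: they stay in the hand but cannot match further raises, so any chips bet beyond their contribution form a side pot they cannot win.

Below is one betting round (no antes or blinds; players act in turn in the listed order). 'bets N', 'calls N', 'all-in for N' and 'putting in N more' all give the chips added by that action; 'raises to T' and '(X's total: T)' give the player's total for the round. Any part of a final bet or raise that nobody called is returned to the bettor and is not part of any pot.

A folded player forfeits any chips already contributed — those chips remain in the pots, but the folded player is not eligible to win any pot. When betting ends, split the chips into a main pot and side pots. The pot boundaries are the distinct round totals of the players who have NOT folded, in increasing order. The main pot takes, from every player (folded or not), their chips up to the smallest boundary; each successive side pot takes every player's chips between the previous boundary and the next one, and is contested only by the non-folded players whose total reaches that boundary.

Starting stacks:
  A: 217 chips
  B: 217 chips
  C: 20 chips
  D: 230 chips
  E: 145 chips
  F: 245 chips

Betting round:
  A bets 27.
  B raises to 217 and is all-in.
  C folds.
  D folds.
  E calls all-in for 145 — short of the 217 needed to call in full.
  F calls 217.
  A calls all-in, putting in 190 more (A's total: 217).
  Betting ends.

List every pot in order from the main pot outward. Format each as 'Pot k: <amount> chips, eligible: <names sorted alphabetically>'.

Contributions: A=217, B=217, E=145, F=217
Folded: C, D
Pot levels (distinct totals of non-folded players): 145, 217
Layer 1-145: 145 each from A, B, E, F = 145*4 = 580 chips; eligible A, B, E, F
Layer 146-217: 72 each from A, B, F = 72*3 = 216 chips; eligible A, B, F

Pot 1: 580 chips, eligible: A, B, E, F
Pot 2: 216 chips, eligible: A, B, F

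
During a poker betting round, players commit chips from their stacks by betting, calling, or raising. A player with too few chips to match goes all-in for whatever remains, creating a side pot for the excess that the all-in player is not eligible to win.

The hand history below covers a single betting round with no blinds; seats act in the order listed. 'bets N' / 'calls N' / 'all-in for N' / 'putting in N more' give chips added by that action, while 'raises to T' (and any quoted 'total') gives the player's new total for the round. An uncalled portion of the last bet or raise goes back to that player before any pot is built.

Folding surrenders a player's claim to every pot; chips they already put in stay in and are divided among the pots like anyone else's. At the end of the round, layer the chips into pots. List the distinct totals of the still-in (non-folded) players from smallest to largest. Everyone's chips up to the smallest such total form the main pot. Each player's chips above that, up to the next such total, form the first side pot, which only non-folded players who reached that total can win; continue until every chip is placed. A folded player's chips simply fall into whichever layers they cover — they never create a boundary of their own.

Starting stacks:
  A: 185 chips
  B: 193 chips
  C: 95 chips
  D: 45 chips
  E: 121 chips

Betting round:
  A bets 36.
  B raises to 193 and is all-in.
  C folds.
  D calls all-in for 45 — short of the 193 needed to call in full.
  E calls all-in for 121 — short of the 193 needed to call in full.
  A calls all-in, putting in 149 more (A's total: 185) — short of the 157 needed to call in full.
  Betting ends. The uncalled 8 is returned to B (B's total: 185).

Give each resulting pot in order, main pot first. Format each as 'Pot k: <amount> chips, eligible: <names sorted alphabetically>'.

Contributions (after 8 returned to B): A=185, B=185, D=45, E=121
Folded: C
Pot levels (distinct totals of non-folded players): 45, 121, 185
Layer 1-45: 45 each from A, B, D, E = 45*4 = 180 chips; eligible A, B, D, E
Layer 46-121: 76 each from A, B, E = 76*3 = 228 chips; eligible A, B, E
Layer 122-185: 64 each from A, B = 64*2 = 128 chips; eligible A, B

Pot 1: 180 chips, eligible: A, B, D, E
Pot 2: 228 chips, eligible: A, B, E
Pot 3: 128 chips, eligible: A, B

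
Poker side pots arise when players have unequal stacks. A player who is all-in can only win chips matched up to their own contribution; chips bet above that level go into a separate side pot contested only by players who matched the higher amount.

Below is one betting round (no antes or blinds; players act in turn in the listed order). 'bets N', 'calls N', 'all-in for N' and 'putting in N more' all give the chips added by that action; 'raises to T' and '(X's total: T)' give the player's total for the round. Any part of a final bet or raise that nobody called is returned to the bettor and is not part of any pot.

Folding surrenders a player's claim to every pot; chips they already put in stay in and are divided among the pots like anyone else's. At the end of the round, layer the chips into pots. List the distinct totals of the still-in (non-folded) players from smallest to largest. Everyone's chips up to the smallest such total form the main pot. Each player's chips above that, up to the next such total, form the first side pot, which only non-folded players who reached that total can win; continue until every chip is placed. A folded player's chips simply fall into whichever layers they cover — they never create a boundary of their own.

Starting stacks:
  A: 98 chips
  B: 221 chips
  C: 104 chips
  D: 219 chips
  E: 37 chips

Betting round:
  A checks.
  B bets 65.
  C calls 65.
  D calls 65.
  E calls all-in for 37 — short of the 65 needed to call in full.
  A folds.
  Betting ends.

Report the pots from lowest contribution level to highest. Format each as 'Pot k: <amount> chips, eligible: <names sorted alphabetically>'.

Pot 1: 148 chips, eligible: B, C, D, E
Pot 2: 84 chips, eligible: B, C, D

Derivation:
Contributions: B=65, C=65, D=65, E=37
Folded: A
Pot levels (distinct totals of non-folded players): 37, 65
Layer 1-37: 37 each from B, C, D, E = 37*4 = 148 chips; eligible B, C, D, E
Layer 38-65: 28 each from B, C, D = 28*3 = 84 chips; eligible B, C, D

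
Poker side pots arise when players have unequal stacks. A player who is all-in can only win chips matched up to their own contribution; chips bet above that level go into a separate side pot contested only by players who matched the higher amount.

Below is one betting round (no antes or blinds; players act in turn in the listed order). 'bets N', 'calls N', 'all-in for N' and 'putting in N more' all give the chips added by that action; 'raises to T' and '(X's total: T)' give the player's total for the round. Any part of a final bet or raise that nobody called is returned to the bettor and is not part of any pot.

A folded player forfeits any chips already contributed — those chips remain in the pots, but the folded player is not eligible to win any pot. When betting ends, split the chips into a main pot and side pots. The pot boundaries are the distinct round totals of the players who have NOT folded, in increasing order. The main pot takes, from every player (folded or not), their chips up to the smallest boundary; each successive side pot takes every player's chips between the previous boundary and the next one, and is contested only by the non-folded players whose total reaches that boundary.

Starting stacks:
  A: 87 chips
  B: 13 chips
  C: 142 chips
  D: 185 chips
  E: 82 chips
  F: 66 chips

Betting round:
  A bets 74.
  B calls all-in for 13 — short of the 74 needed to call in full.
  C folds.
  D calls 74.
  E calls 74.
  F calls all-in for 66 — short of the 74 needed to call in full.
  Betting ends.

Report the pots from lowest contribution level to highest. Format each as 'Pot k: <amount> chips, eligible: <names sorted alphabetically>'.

Contributions: A=74, B=13, D=74, E=74, F=66
Folded: C
Pot levels (distinct totals of non-folded players): 13, 66, 74
Layer 1-13: 13 each from A, B, D, E, F = 13*5 = 65 chips; eligible A, B, D, E, F
Layer 14-66: 53 each from A, D, E, F = 53*4 = 212 chips; eligible A, D, E, F
Layer 67-74: 8 each from A, D, E = 8*3 = 24 chips; eligible A, D, E

Pot 1: 65 chips, eligible: A, B, D, E, F
Pot 2: 212 chips, eligible: A, D, E, F
Pot 3: 24 chips, eligible: A, D, E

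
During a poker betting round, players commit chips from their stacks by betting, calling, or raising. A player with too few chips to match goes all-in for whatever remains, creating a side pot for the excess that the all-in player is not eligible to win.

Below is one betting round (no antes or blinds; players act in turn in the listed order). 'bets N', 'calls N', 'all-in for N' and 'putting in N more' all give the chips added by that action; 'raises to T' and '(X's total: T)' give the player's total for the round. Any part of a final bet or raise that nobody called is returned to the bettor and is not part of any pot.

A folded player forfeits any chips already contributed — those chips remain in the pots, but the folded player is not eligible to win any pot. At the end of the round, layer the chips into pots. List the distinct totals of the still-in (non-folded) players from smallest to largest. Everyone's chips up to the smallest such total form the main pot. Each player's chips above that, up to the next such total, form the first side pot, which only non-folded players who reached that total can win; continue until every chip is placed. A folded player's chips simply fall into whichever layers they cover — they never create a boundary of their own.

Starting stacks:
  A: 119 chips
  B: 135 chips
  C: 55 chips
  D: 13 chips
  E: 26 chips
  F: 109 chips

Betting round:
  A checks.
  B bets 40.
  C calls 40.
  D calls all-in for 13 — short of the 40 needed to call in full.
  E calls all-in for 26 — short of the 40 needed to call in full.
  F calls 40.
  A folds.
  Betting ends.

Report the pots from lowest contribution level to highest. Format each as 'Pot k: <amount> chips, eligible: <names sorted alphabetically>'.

Pot 1: 65 chips, eligible: B, C, D, E, F
Pot 2: 52 chips, eligible: B, C, E, F
Pot 3: 42 chips, eligible: B, C, F

Derivation:
Contributions: B=40, C=40, D=13, E=26, F=40
Folded: A
Pot levels (distinct totals of non-folded players): 13, 26, 40
Layer 1-13: 13 each from B, C, D, E, F = 13*5 = 65 chips; eligible B, C, D, E, F
Layer 14-26: 13 each from B, C, E, F = 13*4 = 52 chips; eligible B, C, E, F
Layer 27-40: 14 each from B, C, F = 14*3 = 42 chips; eligible B, C, F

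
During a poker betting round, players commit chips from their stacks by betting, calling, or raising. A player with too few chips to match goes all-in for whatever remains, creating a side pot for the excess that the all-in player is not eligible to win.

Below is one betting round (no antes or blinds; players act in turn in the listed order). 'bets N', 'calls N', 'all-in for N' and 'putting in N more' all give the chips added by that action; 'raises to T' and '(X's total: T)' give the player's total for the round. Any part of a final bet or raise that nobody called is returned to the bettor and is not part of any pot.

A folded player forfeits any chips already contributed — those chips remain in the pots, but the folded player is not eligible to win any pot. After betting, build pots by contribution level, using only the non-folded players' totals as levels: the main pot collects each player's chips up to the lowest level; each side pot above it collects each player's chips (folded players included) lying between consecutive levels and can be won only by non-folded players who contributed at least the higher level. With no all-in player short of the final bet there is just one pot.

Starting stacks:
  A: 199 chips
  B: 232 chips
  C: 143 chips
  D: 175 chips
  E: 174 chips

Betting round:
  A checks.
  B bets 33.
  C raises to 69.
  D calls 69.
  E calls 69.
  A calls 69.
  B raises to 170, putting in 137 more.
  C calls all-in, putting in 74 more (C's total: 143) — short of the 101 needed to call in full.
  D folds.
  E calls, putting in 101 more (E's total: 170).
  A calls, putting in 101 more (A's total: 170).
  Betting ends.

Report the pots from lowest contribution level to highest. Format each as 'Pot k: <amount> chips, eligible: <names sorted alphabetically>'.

Pot 1: 641 chips, eligible: A, B, C, E
Pot 2: 81 chips, eligible: A, B, E

Derivation:
Contributions: A=170, B=170, C=143, D=69, E=170
Folded: D
Pot levels (distinct totals of non-folded players): 143, 170
Layer 1-143: A 143 + B 143 + C 143 + D 69 + E 143 = 641 chips; eligible A, B, C, E
Layer 144-170: 27 each from A, B, E = 27*3 = 81 chips; eligible A, B, E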